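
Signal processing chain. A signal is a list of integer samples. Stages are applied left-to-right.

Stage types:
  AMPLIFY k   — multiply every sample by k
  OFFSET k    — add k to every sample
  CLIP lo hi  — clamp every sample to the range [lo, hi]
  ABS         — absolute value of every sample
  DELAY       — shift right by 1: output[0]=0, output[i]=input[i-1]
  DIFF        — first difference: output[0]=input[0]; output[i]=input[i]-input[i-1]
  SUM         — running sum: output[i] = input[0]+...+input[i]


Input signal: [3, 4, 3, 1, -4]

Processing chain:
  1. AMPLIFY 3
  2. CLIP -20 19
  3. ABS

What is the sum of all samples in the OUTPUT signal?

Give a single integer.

Input: [3, 4, 3, 1, -4]
Stage 1 (AMPLIFY 3): 3*3=9, 4*3=12, 3*3=9, 1*3=3, -4*3=-12 -> [9, 12, 9, 3, -12]
Stage 2 (CLIP -20 19): clip(9,-20,19)=9, clip(12,-20,19)=12, clip(9,-20,19)=9, clip(3,-20,19)=3, clip(-12,-20,19)=-12 -> [9, 12, 9, 3, -12]
Stage 3 (ABS): |9|=9, |12|=12, |9|=9, |3|=3, |-12|=12 -> [9, 12, 9, 3, 12]
Output sum: 45

Answer: 45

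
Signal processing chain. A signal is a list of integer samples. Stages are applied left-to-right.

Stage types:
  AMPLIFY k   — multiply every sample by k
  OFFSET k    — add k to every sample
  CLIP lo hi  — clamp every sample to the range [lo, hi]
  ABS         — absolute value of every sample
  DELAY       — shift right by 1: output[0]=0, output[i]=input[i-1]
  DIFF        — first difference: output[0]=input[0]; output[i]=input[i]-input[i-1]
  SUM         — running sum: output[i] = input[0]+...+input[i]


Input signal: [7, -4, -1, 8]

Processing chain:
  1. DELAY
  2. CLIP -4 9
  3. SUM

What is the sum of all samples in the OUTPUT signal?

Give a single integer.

Answer: 12

Derivation:
Input: [7, -4, -1, 8]
Stage 1 (DELAY): [0, 7, -4, -1] = [0, 7, -4, -1] -> [0, 7, -4, -1]
Stage 2 (CLIP -4 9): clip(0,-4,9)=0, clip(7,-4,9)=7, clip(-4,-4,9)=-4, clip(-1,-4,9)=-1 -> [0, 7, -4, -1]
Stage 3 (SUM): sum[0..0]=0, sum[0..1]=7, sum[0..2]=3, sum[0..3]=2 -> [0, 7, 3, 2]
Output sum: 12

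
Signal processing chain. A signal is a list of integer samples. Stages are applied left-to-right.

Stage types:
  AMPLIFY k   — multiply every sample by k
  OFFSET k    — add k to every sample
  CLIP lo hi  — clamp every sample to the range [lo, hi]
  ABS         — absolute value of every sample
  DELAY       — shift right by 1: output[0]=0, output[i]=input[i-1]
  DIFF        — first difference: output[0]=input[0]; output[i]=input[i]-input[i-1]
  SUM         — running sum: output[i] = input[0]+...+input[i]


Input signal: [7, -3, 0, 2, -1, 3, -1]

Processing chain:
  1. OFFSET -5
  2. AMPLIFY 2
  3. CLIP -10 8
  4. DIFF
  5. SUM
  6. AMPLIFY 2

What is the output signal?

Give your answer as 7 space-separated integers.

Input: [7, -3, 0, 2, -1, 3, -1]
Stage 1 (OFFSET -5): 7+-5=2, -3+-5=-8, 0+-5=-5, 2+-5=-3, -1+-5=-6, 3+-5=-2, -1+-5=-6 -> [2, -8, -5, -3, -6, -2, -6]
Stage 2 (AMPLIFY 2): 2*2=4, -8*2=-16, -5*2=-10, -3*2=-6, -6*2=-12, -2*2=-4, -6*2=-12 -> [4, -16, -10, -6, -12, -4, -12]
Stage 3 (CLIP -10 8): clip(4,-10,8)=4, clip(-16,-10,8)=-10, clip(-10,-10,8)=-10, clip(-6,-10,8)=-6, clip(-12,-10,8)=-10, clip(-4,-10,8)=-4, clip(-12,-10,8)=-10 -> [4, -10, -10, -6, -10, -4, -10]
Stage 4 (DIFF): s[0]=4, -10-4=-14, -10--10=0, -6--10=4, -10--6=-4, -4--10=6, -10--4=-6 -> [4, -14, 0, 4, -4, 6, -6]
Stage 5 (SUM): sum[0..0]=4, sum[0..1]=-10, sum[0..2]=-10, sum[0..3]=-6, sum[0..4]=-10, sum[0..5]=-4, sum[0..6]=-10 -> [4, -10, -10, -6, -10, -4, -10]
Stage 6 (AMPLIFY 2): 4*2=8, -10*2=-20, -10*2=-20, -6*2=-12, -10*2=-20, -4*2=-8, -10*2=-20 -> [8, -20, -20, -12, -20, -8, -20]

Answer: 8 -20 -20 -12 -20 -8 -20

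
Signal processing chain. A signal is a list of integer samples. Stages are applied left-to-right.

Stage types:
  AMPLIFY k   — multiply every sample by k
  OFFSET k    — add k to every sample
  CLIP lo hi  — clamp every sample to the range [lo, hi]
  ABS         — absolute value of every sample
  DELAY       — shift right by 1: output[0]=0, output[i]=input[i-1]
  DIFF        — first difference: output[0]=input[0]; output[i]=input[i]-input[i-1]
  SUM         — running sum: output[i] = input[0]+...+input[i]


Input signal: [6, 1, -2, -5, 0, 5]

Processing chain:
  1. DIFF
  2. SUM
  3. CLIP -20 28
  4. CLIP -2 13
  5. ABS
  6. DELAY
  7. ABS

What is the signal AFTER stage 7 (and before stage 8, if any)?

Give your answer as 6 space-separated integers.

Input: [6, 1, -2, -5, 0, 5]
Stage 1 (DIFF): s[0]=6, 1-6=-5, -2-1=-3, -5--2=-3, 0--5=5, 5-0=5 -> [6, -5, -3, -3, 5, 5]
Stage 2 (SUM): sum[0..0]=6, sum[0..1]=1, sum[0..2]=-2, sum[0..3]=-5, sum[0..4]=0, sum[0..5]=5 -> [6, 1, -2, -5, 0, 5]
Stage 3 (CLIP -20 28): clip(6,-20,28)=6, clip(1,-20,28)=1, clip(-2,-20,28)=-2, clip(-5,-20,28)=-5, clip(0,-20,28)=0, clip(5,-20,28)=5 -> [6, 1, -2, -5, 0, 5]
Stage 4 (CLIP -2 13): clip(6,-2,13)=6, clip(1,-2,13)=1, clip(-2,-2,13)=-2, clip(-5,-2,13)=-2, clip(0,-2,13)=0, clip(5,-2,13)=5 -> [6, 1, -2, -2, 0, 5]
Stage 5 (ABS): |6|=6, |1|=1, |-2|=2, |-2|=2, |0|=0, |5|=5 -> [6, 1, 2, 2, 0, 5]
Stage 6 (DELAY): [0, 6, 1, 2, 2, 0] = [0, 6, 1, 2, 2, 0] -> [0, 6, 1, 2, 2, 0]
Stage 7 (ABS): |0|=0, |6|=6, |1|=1, |2|=2, |2|=2, |0|=0 -> [0, 6, 1, 2, 2, 0]

Answer: 0 6 1 2 2 0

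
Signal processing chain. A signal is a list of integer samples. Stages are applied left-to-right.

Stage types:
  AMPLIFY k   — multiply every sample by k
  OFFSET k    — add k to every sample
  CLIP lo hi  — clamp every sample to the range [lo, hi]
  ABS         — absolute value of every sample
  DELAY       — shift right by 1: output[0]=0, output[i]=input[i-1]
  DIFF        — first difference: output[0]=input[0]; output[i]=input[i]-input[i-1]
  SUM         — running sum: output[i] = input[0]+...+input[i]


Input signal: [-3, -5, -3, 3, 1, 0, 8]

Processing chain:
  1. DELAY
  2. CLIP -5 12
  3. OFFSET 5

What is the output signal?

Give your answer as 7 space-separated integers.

Answer: 5 2 0 2 8 6 5

Derivation:
Input: [-3, -5, -3, 3, 1, 0, 8]
Stage 1 (DELAY): [0, -3, -5, -3, 3, 1, 0] = [0, -3, -5, -3, 3, 1, 0] -> [0, -3, -5, -3, 3, 1, 0]
Stage 2 (CLIP -5 12): clip(0,-5,12)=0, clip(-3,-5,12)=-3, clip(-5,-5,12)=-5, clip(-3,-5,12)=-3, clip(3,-5,12)=3, clip(1,-5,12)=1, clip(0,-5,12)=0 -> [0, -3, -5, -3, 3, 1, 0]
Stage 3 (OFFSET 5): 0+5=5, -3+5=2, -5+5=0, -3+5=2, 3+5=8, 1+5=6, 0+5=5 -> [5, 2, 0, 2, 8, 6, 5]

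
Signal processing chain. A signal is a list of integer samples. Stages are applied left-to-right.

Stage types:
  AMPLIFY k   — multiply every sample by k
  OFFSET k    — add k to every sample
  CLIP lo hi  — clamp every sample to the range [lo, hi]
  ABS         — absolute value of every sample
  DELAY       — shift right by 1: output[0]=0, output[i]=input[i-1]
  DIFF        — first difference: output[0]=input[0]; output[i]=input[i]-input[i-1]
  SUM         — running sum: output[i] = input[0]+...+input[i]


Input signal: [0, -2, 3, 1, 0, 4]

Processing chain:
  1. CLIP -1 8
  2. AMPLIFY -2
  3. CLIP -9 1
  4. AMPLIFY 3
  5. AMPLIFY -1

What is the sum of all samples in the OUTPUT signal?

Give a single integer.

Answer: 45

Derivation:
Input: [0, -2, 3, 1, 0, 4]
Stage 1 (CLIP -1 8): clip(0,-1,8)=0, clip(-2,-1,8)=-1, clip(3,-1,8)=3, clip(1,-1,8)=1, clip(0,-1,8)=0, clip(4,-1,8)=4 -> [0, -1, 3, 1, 0, 4]
Stage 2 (AMPLIFY -2): 0*-2=0, -1*-2=2, 3*-2=-6, 1*-2=-2, 0*-2=0, 4*-2=-8 -> [0, 2, -6, -2, 0, -8]
Stage 3 (CLIP -9 1): clip(0,-9,1)=0, clip(2,-9,1)=1, clip(-6,-9,1)=-6, clip(-2,-9,1)=-2, clip(0,-9,1)=0, clip(-8,-9,1)=-8 -> [0, 1, -6, -2, 0, -8]
Stage 4 (AMPLIFY 3): 0*3=0, 1*3=3, -6*3=-18, -2*3=-6, 0*3=0, -8*3=-24 -> [0, 3, -18, -6, 0, -24]
Stage 5 (AMPLIFY -1): 0*-1=0, 3*-1=-3, -18*-1=18, -6*-1=6, 0*-1=0, -24*-1=24 -> [0, -3, 18, 6, 0, 24]
Output sum: 45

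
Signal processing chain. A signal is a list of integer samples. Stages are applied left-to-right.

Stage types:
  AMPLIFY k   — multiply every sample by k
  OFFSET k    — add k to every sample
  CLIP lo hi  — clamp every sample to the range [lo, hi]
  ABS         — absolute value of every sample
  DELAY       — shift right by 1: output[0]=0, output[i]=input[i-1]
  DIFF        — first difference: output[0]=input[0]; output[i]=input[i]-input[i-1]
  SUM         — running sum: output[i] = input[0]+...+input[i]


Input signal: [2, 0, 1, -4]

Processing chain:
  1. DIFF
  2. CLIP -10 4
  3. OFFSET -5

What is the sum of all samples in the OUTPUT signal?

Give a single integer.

Input: [2, 0, 1, -4]
Stage 1 (DIFF): s[0]=2, 0-2=-2, 1-0=1, -4-1=-5 -> [2, -2, 1, -5]
Stage 2 (CLIP -10 4): clip(2,-10,4)=2, clip(-2,-10,4)=-2, clip(1,-10,4)=1, clip(-5,-10,4)=-5 -> [2, -2, 1, -5]
Stage 3 (OFFSET -5): 2+-5=-3, -2+-5=-7, 1+-5=-4, -5+-5=-10 -> [-3, -7, -4, -10]
Output sum: -24

Answer: -24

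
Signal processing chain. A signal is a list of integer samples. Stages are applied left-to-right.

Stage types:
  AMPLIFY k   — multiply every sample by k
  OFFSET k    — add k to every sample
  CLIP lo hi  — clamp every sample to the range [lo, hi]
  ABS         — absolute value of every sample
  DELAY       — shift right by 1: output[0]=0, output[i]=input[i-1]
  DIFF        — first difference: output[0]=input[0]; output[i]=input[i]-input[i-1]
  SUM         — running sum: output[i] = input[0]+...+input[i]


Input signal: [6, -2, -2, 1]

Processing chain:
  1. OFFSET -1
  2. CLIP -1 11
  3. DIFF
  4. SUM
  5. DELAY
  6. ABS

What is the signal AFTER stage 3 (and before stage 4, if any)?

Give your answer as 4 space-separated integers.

Answer: 5 -6 0 1

Derivation:
Input: [6, -2, -2, 1]
Stage 1 (OFFSET -1): 6+-1=5, -2+-1=-3, -2+-1=-3, 1+-1=0 -> [5, -3, -3, 0]
Stage 2 (CLIP -1 11): clip(5,-1,11)=5, clip(-3,-1,11)=-1, clip(-3,-1,11)=-1, clip(0,-1,11)=0 -> [5, -1, -1, 0]
Stage 3 (DIFF): s[0]=5, -1-5=-6, -1--1=0, 0--1=1 -> [5, -6, 0, 1]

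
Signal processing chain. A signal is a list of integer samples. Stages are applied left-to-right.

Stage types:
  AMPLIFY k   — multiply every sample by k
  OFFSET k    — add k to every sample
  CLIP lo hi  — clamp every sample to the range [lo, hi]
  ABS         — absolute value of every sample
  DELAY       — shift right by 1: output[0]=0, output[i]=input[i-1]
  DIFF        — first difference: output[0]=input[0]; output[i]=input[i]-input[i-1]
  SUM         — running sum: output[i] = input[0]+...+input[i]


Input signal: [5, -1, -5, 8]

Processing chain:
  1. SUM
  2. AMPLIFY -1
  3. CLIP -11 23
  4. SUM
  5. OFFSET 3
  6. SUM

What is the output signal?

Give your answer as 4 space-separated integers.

Input: [5, -1, -5, 8]
Stage 1 (SUM): sum[0..0]=5, sum[0..1]=4, sum[0..2]=-1, sum[0..3]=7 -> [5, 4, -1, 7]
Stage 2 (AMPLIFY -1): 5*-1=-5, 4*-1=-4, -1*-1=1, 7*-1=-7 -> [-5, -4, 1, -7]
Stage 3 (CLIP -11 23): clip(-5,-11,23)=-5, clip(-4,-11,23)=-4, clip(1,-11,23)=1, clip(-7,-11,23)=-7 -> [-5, -4, 1, -7]
Stage 4 (SUM): sum[0..0]=-5, sum[0..1]=-9, sum[0..2]=-8, sum[0..3]=-15 -> [-5, -9, -8, -15]
Stage 5 (OFFSET 3): -5+3=-2, -9+3=-6, -8+3=-5, -15+3=-12 -> [-2, -6, -5, -12]
Stage 6 (SUM): sum[0..0]=-2, sum[0..1]=-8, sum[0..2]=-13, sum[0..3]=-25 -> [-2, -8, -13, -25]

Answer: -2 -8 -13 -25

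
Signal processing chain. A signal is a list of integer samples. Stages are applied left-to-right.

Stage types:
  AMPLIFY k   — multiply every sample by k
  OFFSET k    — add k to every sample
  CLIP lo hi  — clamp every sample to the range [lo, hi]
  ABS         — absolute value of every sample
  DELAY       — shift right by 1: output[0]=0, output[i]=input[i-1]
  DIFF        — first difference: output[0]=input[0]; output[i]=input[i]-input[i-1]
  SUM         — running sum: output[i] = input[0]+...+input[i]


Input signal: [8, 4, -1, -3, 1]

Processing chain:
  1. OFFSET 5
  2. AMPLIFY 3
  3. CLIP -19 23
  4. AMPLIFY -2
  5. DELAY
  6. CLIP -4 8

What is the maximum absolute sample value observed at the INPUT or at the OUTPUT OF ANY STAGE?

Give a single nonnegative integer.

Input: [8, 4, -1, -3, 1] (max |s|=8)
Stage 1 (OFFSET 5): 8+5=13, 4+5=9, -1+5=4, -3+5=2, 1+5=6 -> [13, 9, 4, 2, 6] (max |s|=13)
Stage 2 (AMPLIFY 3): 13*3=39, 9*3=27, 4*3=12, 2*3=6, 6*3=18 -> [39, 27, 12, 6, 18] (max |s|=39)
Stage 3 (CLIP -19 23): clip(39,-19,23)=23, clip(27,-19,23)=23, clip(12,-19,23)=12, clip(6,-19,23)=6, clip(18,-19,23)=18 -> [23, 23, 12, 6, 18] (max |s|=23)
Stage 4 (AMPLIFY -2): 23*-2=-46, 23*-2=-46, 12*-2=-24, 6*-2=-12, 18*-2=-36 -> [-46, -46, -24, -12, -36] (max |s|=46)
Stage 5 (DELAY): [0, -46, -46, -24, -12] = [0, -46, -46, -24, -12] -> [0, -46, -46, -24, -12] (max |s|=46)
Stage 6 (CLIP -4 8): clip(0,-4,8)=0, clip(-46,-4,8)=-4, clip(-46,-4,8)=-4, clip(-24,-4,8)=-4, clip(-12,-4,8)=-4 -> [0, -4, -4, -4, -4] (max |s|=4)
Overall max amplitude: 46

Answer: 46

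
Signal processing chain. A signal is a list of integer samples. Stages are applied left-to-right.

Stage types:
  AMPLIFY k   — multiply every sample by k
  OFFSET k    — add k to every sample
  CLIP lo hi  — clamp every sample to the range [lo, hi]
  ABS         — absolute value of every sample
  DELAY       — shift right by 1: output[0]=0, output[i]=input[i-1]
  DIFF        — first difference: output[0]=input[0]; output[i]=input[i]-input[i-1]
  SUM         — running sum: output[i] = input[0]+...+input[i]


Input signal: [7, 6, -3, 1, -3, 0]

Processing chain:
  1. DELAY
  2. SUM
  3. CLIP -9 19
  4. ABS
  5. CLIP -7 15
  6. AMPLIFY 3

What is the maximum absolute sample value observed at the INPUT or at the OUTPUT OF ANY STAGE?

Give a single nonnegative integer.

Input: [7, 6, -3, 1, -3, 0] (max |s|=7)
Stage 1 (DELAY): [0, 7, 6, -3, 1, -3] = [0, 7, 6, -3, 1, -3] -> [0, 7, 6, -3, 1, -3] (max |s|=7)
Stage 2 (SUM): sum[0..0]=0, sum[0..1]=7, sum[0..2]=13, sum[0..3]=10, sum[0..4]=11, sum[0..5]=8 -> [0, 7, 13, 10, 11, 8] (max |s|=13)
Stage 3 (CLIP -9 19): clip(0,-9,19)=0, clip(7,-9,19)=7, clip(13,-9,19)=13, clip(10,-9,19)=10, clip(11,-9,19)=11, clip(8,-9,19)=8 -> [0, 7, 13, 10, 11, 8] (max |s|=13)
Stage 4 (ABS): |0|=0, |7|=7, |13|=13, |10|=10, |11|=11, |8|=8 -> [0, 7, 13, 10, 11, 8] (max |s|=13)
Stage 5 (CLIP -7 15): clip(0,-7,15)=0, clip(7,-7,15)=7, clip(13,-7,15)=13, clip(10,-7,15)=10, clip(11,-7,15)=11, clip(8,-7,15)=8 -> [0, 7, 13, 10, 11, 8] (max |s|=13)
Stage 6 (AMPLIFY 3): 0*3=0, 7*3=21, 13*3=39, 10*3=30, 11*3=33, 8*3=24 -> [0, 21, 39, 30, 33, 24] (max |s|=39)
Overall max amplitude: 39

Answer: 39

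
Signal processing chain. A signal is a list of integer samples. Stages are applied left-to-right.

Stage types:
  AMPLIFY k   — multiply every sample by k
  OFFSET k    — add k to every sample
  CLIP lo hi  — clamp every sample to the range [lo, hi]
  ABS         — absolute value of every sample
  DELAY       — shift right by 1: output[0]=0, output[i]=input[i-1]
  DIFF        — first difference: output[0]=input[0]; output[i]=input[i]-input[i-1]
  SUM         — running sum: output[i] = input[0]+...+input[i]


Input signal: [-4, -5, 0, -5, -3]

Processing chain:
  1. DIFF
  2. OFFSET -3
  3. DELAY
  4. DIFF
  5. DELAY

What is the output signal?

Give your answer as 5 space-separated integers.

Input: [-4, -5, 0, -5, -3]
Stage 1 (DIFF): s[0]=-4, -5--4=-1, 0--5=5, -5-0=-5, -3--5=2 -> [-4, -1, 5, -5, 2]
Stage 2 (OFFSET -3): -4+-3=-7, -1+-3=-4, 5+-3=2, -5+-3=-8, 2+-3=-1 -> [-7, -4, 2, -8, -1]
Stage 3 (DELAY): [0, -7, -4, 2, -8] = [0, -7, -4, 2, -8] -> [0, -7, -4, 2, -8]
Stage 4 (DIFF): s[0]=0, -7-0=-7, -4--7=3, 2--4=6, -8-2=-10 -> [0, -7, 3, 6, -10]
Stage 5 (DELAY): [0, 0, -7, 3, 6] = [0, 0, -7, 3, 6] -> [0, 0, -7, 3, 6]

Answer: 0 0 -7 3 6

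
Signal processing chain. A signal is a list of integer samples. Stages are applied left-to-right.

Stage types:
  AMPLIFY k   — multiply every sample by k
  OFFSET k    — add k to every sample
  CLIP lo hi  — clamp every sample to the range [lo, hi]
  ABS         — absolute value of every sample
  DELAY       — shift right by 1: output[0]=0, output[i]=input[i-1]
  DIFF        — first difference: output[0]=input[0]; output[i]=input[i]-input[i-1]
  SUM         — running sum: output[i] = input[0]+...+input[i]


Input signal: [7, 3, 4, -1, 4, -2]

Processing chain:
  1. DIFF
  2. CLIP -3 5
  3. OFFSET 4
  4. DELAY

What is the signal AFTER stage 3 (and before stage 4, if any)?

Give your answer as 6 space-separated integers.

Answer: 9 1 5 1 9 1

Derivation:
Input: [7, 3, 4, -1, 4, -2]
Stage 1 (DIFF): s[0]=7, 3-7=-4, 4-3=1, -1-4=-5, 4--1=5, -2-4=-6 -> [7, -4, 1, -5, 5, -6]
Stage 2 (CLIP -3 5): clip(7,-3,5)=5, clip(-4,-3,5)=-3, clip(1,-3,5)=1, clip(-5,-3,5)=-3, clip(5,-3,5)=5, clip(-6,-3,5)=-3 -> [5, -3, 1, -3, 5, -3]
Stage 3 (OFFSET 4): 5+4=9, -3+4=1, 1+4=5, -3+4=1, 5+4=9, -3+4=1 -> [9, 1, 5, 1, 9, 1]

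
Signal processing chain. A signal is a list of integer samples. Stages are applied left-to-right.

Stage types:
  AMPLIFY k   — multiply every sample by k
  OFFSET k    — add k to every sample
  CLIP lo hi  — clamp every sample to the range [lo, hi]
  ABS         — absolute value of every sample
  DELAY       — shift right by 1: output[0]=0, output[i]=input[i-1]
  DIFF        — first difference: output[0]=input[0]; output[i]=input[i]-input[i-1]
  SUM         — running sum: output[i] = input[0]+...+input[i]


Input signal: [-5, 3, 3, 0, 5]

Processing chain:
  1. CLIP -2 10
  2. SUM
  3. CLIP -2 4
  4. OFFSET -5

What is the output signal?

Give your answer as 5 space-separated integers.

Answer: -7 -4 -1 -1 -1

Derivation:
Input: [-5, 3, 3, 0, 5]
Stage 1 (CLIP -2 10): clip(-5,-2,10)=-2, clip(3,-2,10)=3, clip(3,-2,10)=3, clip(0,-2,10)=0, clip(5,-2,10)=5 -> [-2, 3, 3, 0, 5]
Stage 2 (SUM): sum[0..0]=-2, sum[0..1]=1, sum[0..2]=4, sum[0..3]=4, sum[0..4]=9 -> [-2, 1, 4, 4, 9]
Stage 3 (CLIP -2 4): clip(-2,-2,4)=-2, clip(1,-2,4)=1, clip(4,-2,4)=4, clip(4,-2,4)=4, clip(9,-2,4)=4 -> [-2, 1, 4, 4, 4]
Stage 4 (OFFSET -5): -2+-5=-7, 1+-5=-4, 4+-5=-1, 4+-5=-1, 4+-5=-1 -> [-7, -4, -1, -1, -1]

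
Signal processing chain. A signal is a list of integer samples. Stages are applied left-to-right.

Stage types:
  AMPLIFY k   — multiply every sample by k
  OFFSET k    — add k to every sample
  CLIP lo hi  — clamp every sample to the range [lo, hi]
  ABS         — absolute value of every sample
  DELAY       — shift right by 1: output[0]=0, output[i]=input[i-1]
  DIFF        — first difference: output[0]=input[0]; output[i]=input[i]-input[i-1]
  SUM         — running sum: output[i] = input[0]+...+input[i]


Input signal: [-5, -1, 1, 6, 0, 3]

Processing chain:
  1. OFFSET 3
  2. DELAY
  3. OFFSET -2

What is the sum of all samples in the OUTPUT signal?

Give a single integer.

Input: [-5, -1, 1, 6, 0, 3]
Stage 1 (OFFSET 3): -5+3=-2, -1+3=2, 1+3=4, 6+3=9, 0+3=3, 3+3=6 -> [-2, 2, 4, 9, 3, 6]
Stage 2 (DELAY): [0, -2, 2, 4, 9, 3] = [0, -2, 2, 4, 9, 3] -> [0, -2, 2, 4, 9, 3]
Stage 3 (OFFSET -2): 0+-2=-2, -2+-2=-4, 2+-2=0, 4+-2=2, 9+-2=7, 3+-2=1 -> [-2, -4, 0, 2, 7, 1]
Output sum: 4

Answer: 4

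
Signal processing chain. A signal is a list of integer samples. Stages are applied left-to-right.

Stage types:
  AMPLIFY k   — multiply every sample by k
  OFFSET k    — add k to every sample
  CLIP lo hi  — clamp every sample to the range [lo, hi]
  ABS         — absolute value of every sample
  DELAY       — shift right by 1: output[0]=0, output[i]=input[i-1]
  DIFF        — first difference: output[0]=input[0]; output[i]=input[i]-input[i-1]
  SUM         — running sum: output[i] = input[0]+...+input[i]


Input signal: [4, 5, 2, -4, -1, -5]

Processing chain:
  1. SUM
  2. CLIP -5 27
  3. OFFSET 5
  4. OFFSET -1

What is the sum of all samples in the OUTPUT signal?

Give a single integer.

Input: [4, 5, 2, -4, -1, -5]
Stage 1 (SUM): sum[0..0]=4, sum[0..1]=9, sum[0..2]=11, sum[0..3]=7, sum[0..4]=6, sum[0..5]=1 -> [4, 9, 11, 7, 6, 1]
Stage 2 (CLIP -5 27): clip(4,-5,27)=4, clip(9,-5,27)=9, clip(11,-5,27)=11, clip(7,-5,27)=7, clip(6,-5,27)=6, clip(1,-5,27)=1 -> [4, 9, 11, 7, 6, 1]
Stage 3 (OFFSET 5): 4+5=9, 9+5=14, 11+5=16, 7+5=12, 6+5=11, 1+5=6 -> [9, 14, 16, 12, 11, 6]
Stage 4 (OFFSET -1): 9+-1=8, 14+-1=13, 16+-1=15, 12+-1=11, 11+-1=10, 6+-1=5 -> [8, 13, 15, 11, 10, 5]
Output sum: 62

Answer: 62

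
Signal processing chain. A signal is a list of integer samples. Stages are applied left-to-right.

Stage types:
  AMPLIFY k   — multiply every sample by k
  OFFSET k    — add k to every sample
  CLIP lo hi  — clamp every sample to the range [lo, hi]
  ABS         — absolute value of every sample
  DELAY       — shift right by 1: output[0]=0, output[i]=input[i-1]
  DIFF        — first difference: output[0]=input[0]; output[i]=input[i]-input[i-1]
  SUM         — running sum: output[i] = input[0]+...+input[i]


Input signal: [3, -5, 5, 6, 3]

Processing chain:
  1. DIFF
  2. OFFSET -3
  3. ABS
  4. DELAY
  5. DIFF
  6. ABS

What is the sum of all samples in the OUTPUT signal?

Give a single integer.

Answer: 20

Derivation:
Input: [3, -5, 5, 6, 3]
Stage 1 (DIFF): s[0]=3, -5-3=-8, 5--5=10, 6-5=1, 3-6=-3 -> [3, -8, 10, 1, -3]
Stage 2 (OFFSET -3): 3+-3=0, -8+-3=-11, 10+-3=7, 1+-3=-2, -3+-3=-6 -> [0, -11, 7, -2, -6]
Stage 3 (ABS): |0|=0, |-11|=11, |7|=7, |-2|=2, |-6|=6 -> [0, 11, 7, 2, 6]
Stage 4 (DELAY): [0, 0, 11, 7, 2] = [0, 0, 11, 7, 2] -> [0, 0, 11, 7, 2]
Stage 5 (DIFF): s[0]=0, 0-0=0, 11-0=11, 7-11=-4, 2-7=-5 -> [0, 0, 11, -4, -5]
Stage 6 (ABS): |0|=0, |0|=0, |11|=11, |-4|=4, |-5|=5 -> [0, 0, 11, 4, 5]
Output sum: 20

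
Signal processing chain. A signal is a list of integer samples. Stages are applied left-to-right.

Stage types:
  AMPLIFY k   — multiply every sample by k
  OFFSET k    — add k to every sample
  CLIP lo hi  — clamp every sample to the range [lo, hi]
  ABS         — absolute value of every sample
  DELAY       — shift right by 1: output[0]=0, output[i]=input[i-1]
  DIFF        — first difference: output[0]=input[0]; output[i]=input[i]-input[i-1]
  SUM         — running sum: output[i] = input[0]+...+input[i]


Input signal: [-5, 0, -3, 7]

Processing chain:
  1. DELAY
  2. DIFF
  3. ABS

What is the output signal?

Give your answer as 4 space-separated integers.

Answer: 0 5 5 3

Derivation:
Input: [-5, 0, -3, 7]
Stage 1 (DELAY): [0, -5, 0, -3] = [0, -5, 0, -3] -> [0, -5, 0, -3]
Stage 2 (DIFF): s[0]=0, -5-0=-5, 0--5=5, -3-0=-3 -> [0, -5, 5, -3]
Stage 3 (ABS): |0|=0, |-5|=5, |5|=5, |-3|=3 -> [0, 5, 5, 3]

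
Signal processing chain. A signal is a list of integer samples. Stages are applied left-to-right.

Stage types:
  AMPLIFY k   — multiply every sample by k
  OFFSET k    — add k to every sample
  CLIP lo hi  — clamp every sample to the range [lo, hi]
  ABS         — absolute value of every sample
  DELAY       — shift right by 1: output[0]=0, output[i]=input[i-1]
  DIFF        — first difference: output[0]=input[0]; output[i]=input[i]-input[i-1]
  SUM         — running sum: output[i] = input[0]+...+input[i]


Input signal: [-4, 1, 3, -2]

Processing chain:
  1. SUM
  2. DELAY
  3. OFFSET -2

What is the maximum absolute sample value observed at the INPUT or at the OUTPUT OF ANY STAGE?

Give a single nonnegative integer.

Answer: 6

Derivation:
Input: [-4, 1, 3, -2] (max |s|=4)
Stage 1 (SUM): sum[0..0]=-4, sum[0..1]=-3, sum[0..2]=0, sum[0..3]=-2 -> [-4, -3, 0, -2] (max |s|=4)
Stage 2 (DELAY): [0, -4, -3, 0] = [0, -4, -3, 0] -> [0, -4, -3, 0] (max |s|=4)
Stage 3 (OFFSET -2): 0+-2=-2, -4+-2=-6, -3+-2=-5, 0+-2=-2 -> [-2, -6, -5, -2] (max |s|=6)
Overall max amplitude: 6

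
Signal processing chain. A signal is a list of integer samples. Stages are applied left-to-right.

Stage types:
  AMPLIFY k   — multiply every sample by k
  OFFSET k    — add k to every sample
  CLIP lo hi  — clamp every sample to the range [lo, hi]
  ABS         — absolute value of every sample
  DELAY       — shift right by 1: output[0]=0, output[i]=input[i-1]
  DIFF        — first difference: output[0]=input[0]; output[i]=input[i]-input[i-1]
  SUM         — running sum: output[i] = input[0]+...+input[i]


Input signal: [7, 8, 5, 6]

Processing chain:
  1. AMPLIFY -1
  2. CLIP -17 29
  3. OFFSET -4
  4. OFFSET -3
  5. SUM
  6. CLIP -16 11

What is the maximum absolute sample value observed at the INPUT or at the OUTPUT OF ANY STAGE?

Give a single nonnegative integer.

Input: [7, 8, 5, 6] (max |s|=8)
Stage 1 (AMPLIFY -1): 7*-1=-7, 8*-1=-8, 5*-1=-5, 6*-1=-6 -> [-7, -8, -5, -6] (max |s|=8)
Stage 2 (CLIP -17 29): clip(-7,-17,29)=-7, clip(-8,-17,29)=-8, clip(-5,-17,29)=-5, clip(-6,-17,29)=-6 -> [-7, -8, -5, -6] (max |s|=8)
Stage 3 (OFFSET -4): -7+-4=-11, -8+-4=-12, -5+-4=-9, -6+-4=-10 -> [-11, -12, -9, -10] (max |s|=12)
Stage 4 (OFFSET -3): -11+-3=-14, -12+-3=-15, -9+-3=-12, -10+-3=-13 -> [-14, -15, -12, -13] (max |s|=15)
Stage 5 (SUM): sum[0..0]=-14, sum[0..1]=-29, sum[0..2]=-41, sum[0..3]=-54 -> [-14, -29, -41, -54] (max |s|=54)
Stage 6 (CLIP -16 11): clip(-14,-16,11)=-14, clip(-29,-16,11)=-16, clip(-41,-16,11)=-16, clip(-54,-16,11)=-16 -> [-14, -16, -16, -16] (max |s|=16)
Overall max amplitude: 54

Answer: 54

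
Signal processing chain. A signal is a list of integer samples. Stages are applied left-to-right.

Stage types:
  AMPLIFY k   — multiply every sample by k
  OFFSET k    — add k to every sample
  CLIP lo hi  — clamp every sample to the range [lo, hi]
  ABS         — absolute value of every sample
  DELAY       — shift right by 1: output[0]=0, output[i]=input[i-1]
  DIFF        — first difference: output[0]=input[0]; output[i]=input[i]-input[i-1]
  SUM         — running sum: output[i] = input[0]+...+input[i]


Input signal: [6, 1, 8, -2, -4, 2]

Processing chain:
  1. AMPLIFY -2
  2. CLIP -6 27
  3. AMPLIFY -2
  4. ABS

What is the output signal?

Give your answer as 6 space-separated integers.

Answer: 12 4 12 8 16 8

Derivation:
Input: [6, 1, 8, -2, -4, 2]
Stage 1 (AMPLIFY -2): 6*-2=-12, 1*-2=-2, 8*-2=-16, -2*-2=4, -4*-2=8, 2*-2=-4 -> [-12, -2, -16, 4, 8, -4]
Stage 2 (CLIP -6 27): clip(-12,-6,27)=-6, clip(-2,-6,27)=-2, clip(-16,-6,27)=-6, clip(4,-6,27)=4, clip(8,-6,27)=8, clip(-4,-6,27)=-4 -> [-6, -2, -6, 4, 8, -4]
Stage 3 (AMPLIFY -2): -6*-2=12, -2*-2=4, -6*-2=12, 4*-2=-8, 8*-2=-16, -4*-2=8 -> [12, 4, 12, -8, -16, 8]
Stage 4 (ABS): |12|=12, |4|=4, |12|=12, |-8|=8, |-16|=16, |8|=8 -> [12, 4, 12, 8, 16, 8]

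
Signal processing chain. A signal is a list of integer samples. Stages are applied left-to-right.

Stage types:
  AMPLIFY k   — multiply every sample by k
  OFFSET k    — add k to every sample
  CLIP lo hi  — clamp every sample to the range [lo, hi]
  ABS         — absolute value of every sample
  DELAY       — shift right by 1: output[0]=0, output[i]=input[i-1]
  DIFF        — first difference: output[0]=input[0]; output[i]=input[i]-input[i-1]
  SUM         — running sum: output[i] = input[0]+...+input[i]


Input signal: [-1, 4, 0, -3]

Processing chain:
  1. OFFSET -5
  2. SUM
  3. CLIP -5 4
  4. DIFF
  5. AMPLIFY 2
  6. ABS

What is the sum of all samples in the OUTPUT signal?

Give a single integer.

Answer: 10

Derivation:
Input: [-1, 4, 0, -3]
Stage 1 (OFFSET -5): -1+-5=-6, 4+-5=-1, 0+-5=-5, -3+-5=-8 -> [-6, -1, -5, -8]
Stage 2 (SUM): sum[0..0]=-6, sum[0..1]=-7, sum[0..2]=-12, sum[0..3]=-20 -> [-6, -7, -12, -20]
Stage 3 (CLIP -5 4): clip(-6,-5,4)=-5, clip(-7,-5,4)=-5, clip(-12,-5,4)=-5, clip(-20,-5,4)=-5 -> [-5, -5, -5, -5]
Stage 4 (DIFF): s[0]=-5, -5--5=0, -5--5=0, -5--5=0 -> [-5, 0, 0, 0]
Stage 5 (AMPLIFY 2): -5*2=-10, 0*2=0, 0*2=0, 0*2=0 -> [-10, 0, 0, 0]
Stage 6 (ABS): |-10|=10, |0|=0, |0|=0, |0|=0 -> [10, 0, 0, 0]
Output sum: 10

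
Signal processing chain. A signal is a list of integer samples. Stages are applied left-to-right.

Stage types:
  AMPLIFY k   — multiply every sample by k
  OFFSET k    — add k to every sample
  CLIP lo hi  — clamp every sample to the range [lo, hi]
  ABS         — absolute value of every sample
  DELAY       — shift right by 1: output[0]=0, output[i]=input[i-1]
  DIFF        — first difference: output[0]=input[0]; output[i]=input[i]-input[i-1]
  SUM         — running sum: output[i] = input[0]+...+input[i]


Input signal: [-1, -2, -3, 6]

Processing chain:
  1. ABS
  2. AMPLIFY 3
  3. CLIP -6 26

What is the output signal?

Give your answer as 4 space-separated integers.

Answer: 3 6 9 18

Derivation:
Input: [-1, -2, -3, 6]
Stage 1 (ABS): |-1|=1, |-2|=2, |-3|=3, |6|=6 -> [1, 2, 3, 6]
Stage 2 (AMPLIFY 3): 1*3=3, 2*3=6, 3*3=9, 6*3=18 -> [3, 6, 9, 18]
Stage 3 (CLIP -6 26): clip(3,-6,26)=3, clip(6,-6,26)=6, clip(9,-6,26)=9, clip(18,-6,26)=18 -> [3, 6, 9, 18]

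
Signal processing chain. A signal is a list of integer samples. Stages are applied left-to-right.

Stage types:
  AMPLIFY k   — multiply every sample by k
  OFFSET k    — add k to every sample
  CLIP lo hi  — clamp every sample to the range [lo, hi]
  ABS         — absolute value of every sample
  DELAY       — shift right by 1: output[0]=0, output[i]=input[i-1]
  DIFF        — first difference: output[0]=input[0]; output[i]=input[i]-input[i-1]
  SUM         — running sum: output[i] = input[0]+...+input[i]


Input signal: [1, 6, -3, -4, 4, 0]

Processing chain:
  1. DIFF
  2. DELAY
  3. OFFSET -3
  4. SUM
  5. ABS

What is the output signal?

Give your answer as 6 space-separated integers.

Answer: 3 5 3 15 19 14

Derivation:
Input: [1, 6, -3, -4, 4, 0]
Stage 1 (DIFF): s[0]=1, 6-1=5, -3-6=-9, -4--3=-1, 4--4=8, 0-4=-4 -> [1, 5, -9, -1, 8, -4]
Stage 2 (DELAY): [0, 1, 5, -9, -1, 8] = [0, 1, 5, -9, -1, 8] -> [0, 1, 5, -9, -1, 8]
Stage 3 (OFFSET -3): 0+-3=-3, 1+-3=-2, 5+-3=2, -9+-3=-12, -1+-3=-4, 8+-3=5 -> [-3, -2, 2, -12, -4, 5]
Stage 4 (SUM): sum[0..0]=-3, sum[0..1]=-5, sum[0..2]=-3, sum[0..3]=-15, sum[0..4]=-19, sum[0..5]=-14 -> [-3, -5, -3, -15, -19, -14]
Stage 5 (ABS): |-3|=3, |-5|=5, |-3|=3, |-15|=15, |-19|=19, |-14|=14 -> [3, 5, 3, 15, 19, 14]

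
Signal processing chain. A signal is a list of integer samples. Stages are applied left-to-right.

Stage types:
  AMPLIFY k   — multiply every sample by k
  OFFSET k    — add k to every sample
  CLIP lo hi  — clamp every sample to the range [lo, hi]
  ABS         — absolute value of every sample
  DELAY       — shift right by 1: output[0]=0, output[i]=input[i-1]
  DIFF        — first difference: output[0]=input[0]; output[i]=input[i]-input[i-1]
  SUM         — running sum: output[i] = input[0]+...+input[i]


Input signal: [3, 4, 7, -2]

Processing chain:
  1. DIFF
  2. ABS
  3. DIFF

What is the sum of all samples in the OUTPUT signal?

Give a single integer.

Input: [3, 4, 7, -2]
Stage 1 (DIFF): s[0]=3, 4-3=1, 7-4=3, -2-7=-9 -> [3, 1, 3, -9]
Stage 2 (ABS): |3|=3, |1|=1, |3|=3, |-9|=9 -> [3, 1, 3, 9]
Stage 3 (DIFF): s[0]=3, 1-3=-2, 3-1=2, 9-3=6 -> [3, -2, 2, 6]
Output sum: 9

Answer: 9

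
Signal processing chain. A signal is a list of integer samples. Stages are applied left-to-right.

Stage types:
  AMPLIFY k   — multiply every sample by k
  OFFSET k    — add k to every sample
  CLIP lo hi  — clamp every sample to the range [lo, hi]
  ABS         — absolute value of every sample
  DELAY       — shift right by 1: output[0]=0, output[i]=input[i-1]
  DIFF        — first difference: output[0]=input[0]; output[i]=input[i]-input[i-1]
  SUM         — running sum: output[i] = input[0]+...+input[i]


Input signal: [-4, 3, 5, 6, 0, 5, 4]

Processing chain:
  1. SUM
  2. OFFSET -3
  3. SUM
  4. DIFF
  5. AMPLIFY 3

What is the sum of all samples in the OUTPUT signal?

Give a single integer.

Input: [-4, 3, 5, 6, 0, 5, 4]
Stage 1 (SUM): sum[0..0]=-4, sum[0..1]=-1, sum[0..2]=4, sum[0..3]=10, sum[0..4]=10, sum[0..5]=15, sum[0..6]=19 -> [-4, -1, 4, 10, 10, 15, 19]
Stage 2 (OFFSET -3): -4+-3=-7, -1+-3=-4, 4+-3=1, 10+-3=7, 10+-3=7, 15+-3=12, 19+-3=16 -> [-7, -4, 1, 7, 7, 12, 16]
Stage 3 (SUM): sum[0..0]=-7, sum[0..1]=-11, sum[0..2]=-10, sum[0..3]=-3, sum[0..4]=4, sum[0..5]=16, sum[0..6]=32 -> [-7, -11, -10, -3, 4, 16, 32]
Stage 4 (DIFF): s[0]=-7, -11--7=-4, -10--11=1, -3--10=7, 4--3=7, 16-4=12, 32-16=16 -> [-7, -4, 1, 7, 7, 12, 16]
Stage 5 (AMPLIFY 3): -7*3=-21, -4*3=-12, 1*3=3, 7*3=21, 7*3=21, 12*3=36, 16*3=48 -> [-21, -12, 3, 21, 21, 36, 48]
Output sum: 96

Answer: 96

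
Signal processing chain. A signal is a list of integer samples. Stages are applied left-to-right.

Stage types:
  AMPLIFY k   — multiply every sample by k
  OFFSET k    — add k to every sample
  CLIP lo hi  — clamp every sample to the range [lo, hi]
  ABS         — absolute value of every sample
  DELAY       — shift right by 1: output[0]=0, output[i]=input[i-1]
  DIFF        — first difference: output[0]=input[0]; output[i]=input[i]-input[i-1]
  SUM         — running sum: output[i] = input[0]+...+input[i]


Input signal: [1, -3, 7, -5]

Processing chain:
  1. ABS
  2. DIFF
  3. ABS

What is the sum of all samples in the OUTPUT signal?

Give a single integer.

Answer: 9

Derivation:
Input: [1, -3, 7, -5]
Stage 1 (ABS): |1|=1, |-3|=3, |7|=7, |-5|=5 -> [1, 3, 7, 5]
Stage 2 (DIFF): s[0]=1, 3-1=2, 7-3=4, 5-7=-2 -> [1, 2, 4, -2]
Stage 3 (ABS): |1|=1, |2|=2, |4|=4, |-2|=2 -> [1, 2, 4, 2]
Output sum: 9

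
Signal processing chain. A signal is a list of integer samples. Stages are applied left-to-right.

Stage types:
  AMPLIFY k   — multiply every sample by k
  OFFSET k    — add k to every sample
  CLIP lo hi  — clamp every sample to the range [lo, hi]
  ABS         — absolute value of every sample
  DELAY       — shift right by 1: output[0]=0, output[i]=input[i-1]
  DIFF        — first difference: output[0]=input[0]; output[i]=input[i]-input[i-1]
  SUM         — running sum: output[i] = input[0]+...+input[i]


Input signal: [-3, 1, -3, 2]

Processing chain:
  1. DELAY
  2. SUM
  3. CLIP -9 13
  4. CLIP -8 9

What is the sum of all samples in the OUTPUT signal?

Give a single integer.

Input: [-3, 1, -3, 2]
Stage 1 (DELAY): [0, -3, 1, -3] = [0, -3, 1, -3] -> [0, -3, 1, -3]
Stage 2 (SUM): sum[0..0]=0, sum[0..1]=-3, sum[0..2]=-2, sum[0..3]=-5 -> [0, -3, -2, -5]
Stage 3 (CLIP -9 13): clip(0,-9,13)=0, clip(-3,-9,13)=-3, clip(-2,-9,13)=-2, clip(-5,-9,13)=-5 -> [0, -3, -2, -5]
Stage 4 (CLIP -8 9): clip(0,-8,9)=0, clip(-3,-8,9)=-3, clip(-2,-8,9)=-2, clip(-5,-8,9)=-5 -> [0, -3, -2, -5]
Output sum: -10

Answer: -10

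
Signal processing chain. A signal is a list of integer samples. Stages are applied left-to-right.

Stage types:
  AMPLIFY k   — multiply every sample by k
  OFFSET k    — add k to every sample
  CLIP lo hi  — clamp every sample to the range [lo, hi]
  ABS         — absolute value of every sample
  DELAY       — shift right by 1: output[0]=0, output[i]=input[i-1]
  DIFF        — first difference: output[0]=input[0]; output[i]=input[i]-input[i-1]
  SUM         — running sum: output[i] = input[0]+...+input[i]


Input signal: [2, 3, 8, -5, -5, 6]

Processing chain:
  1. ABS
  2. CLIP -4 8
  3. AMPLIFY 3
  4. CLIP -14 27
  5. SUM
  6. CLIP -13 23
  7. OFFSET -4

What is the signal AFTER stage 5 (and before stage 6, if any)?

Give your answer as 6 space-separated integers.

Answer: 6 15 39 54 69 87

Derivation:
Input: [2, 3, 8, -5, -5, 6]
Stage 1 (ABS): |2|=2, |3|=3, |8|=8, |-5|=5, |-5|=5, |6|=6 -> [2, 3, 8, 5, 5, 6]
Stage 2 (CLIP -4 8): clip(2,-4,8)=2, clip(3,-4,8)=3, clip(8,-4,8)=8, clip(5,-4,8)=5, clip(5,-4,8)=5, clip(6,-4,8)=6 -> [2, 3, 8, 5, 5, 6]
Stage 3 (AMPLIFY 3): 2*3=6, 3*3=9, 8*3=24, 5*3=15, 5*3=15, 6*3=18 -> [6, 9, 24, 15, 15, 18]
Stage 4 (CLIP -14 27): clip(6,-14,27)=6, clip(9,-14,27)=9, clip(24,-14,27)=24, clip(15,-14,27)=15, clip(15,-14,27)=15, clip(18,-14,27)=18 -> [6, 9, 24, 15, 15, 18]
Stage 5 (SUM): sum[0..0]=6, sum[0..1]=15, sum[0..2]=39, sum[0..3]=54, sum[0..4]=69, sum[0..5]=87 -> [6, 15, 39, 54, 69, 87]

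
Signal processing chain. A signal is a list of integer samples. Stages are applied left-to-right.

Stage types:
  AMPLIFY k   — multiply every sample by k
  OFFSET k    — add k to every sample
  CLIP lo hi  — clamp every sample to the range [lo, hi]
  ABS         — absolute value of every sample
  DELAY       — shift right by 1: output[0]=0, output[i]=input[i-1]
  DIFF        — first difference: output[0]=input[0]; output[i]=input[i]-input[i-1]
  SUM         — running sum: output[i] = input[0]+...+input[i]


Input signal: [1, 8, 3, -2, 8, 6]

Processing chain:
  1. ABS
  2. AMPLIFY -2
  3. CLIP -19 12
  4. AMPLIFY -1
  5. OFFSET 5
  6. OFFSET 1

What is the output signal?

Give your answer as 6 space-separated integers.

Answer: 8 22 12 10 22 18

Derivation:
Input: [1, 8, 3, -2, 8, 6]
Stage 1 (ABS): |1|=1, |8|=8, |3|=3, |-2|=2, |8|=8, |6|=6 -> [1, 8, 3, 2, 8, 6]
Stage 2 (AMPLIFY -2): 1*-2=-2, 8*-2=-16, 3*-2=-6, 2*-2=-4, 8*-2=-16, 6*-2=-12 -> [-2, -16, -6, -4, -16, -12]
Stage 3 (CLIP -19 12): clip(-2,-19,12)=-2, clip(-16,-19,12)=-16, clip(-6,-19,12)=-6, clip(-4,-19,12)=-4, clip(-16,-19,12)=-16, clip(-12,-19,12)=-12 -> [-2, -16, -6, -4, -16, -12]
Stage 4 (AMPLIFY -1): -2*-1=2, -16*-1=16, -6*-1=6, -4*-1=4, -16*-1=16, -12*-1=12 -> [2, 16, 6, 4, 16, 12]
Stage 5 (OFFSET 5): 2+5=7, 16+5=21, 6+5=11, 4+5=9, 16+5=21, 12+5=17 -> [7, 21, 11, 9, 21, 17]
Stage 6 (OFFSET 1): 7+1=8, 21+1=22, 11+1=12, 9+1=10, 21+1=22, 17+1=18 -> [8, 22, 12, 10, 22, 18]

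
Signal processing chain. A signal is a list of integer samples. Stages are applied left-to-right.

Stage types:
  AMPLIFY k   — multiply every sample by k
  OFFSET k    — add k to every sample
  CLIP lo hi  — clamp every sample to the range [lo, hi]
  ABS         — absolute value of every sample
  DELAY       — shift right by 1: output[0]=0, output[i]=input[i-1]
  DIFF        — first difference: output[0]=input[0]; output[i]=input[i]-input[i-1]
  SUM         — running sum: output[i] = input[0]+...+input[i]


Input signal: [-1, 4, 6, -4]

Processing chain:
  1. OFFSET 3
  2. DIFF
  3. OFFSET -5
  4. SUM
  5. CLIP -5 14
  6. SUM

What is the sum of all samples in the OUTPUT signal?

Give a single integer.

Input: [-1, 4, 6, -4]
Stage 1 (OFFSET 3): -1+3=2, 4+3=7, 6+3=9, -4+3=-1 -> [2, 7, 9, -1]
Stage 2 (DIFF): s[0]=2, 7-2=5, 9-7=2, -1-9=-10 -> [2, 5, 2, -10]
Stage 3 (OFFSET -5): 2+-5=-3, 5+-5=0, 2+-5=-3, -10+-5=-15 -> [-3, 0, -3, -15]
Stage 4 (SUM): sum[0..0]=-3, sum[0..1]=-3, sum[0..2]=-6, sum[0..3]=-21 -> [-3, -3, -6, -21]
Stage 5 (CLIP -5 14): clip(-3,-5,14)=-3, clip(-3,-5,14)=-3, clip(-6,-5,14)=-5, clip(-21,-5,14)=-5 -> [-3, -3, -5, -5]
Stage 6 (SUM): sum[0..0]=-3, sum[0..1]=-6, sum[0..2]=-11, sum[0..3]=-16 -> [-3, -6, -11, -16]
Output sum: -36

Answer: -36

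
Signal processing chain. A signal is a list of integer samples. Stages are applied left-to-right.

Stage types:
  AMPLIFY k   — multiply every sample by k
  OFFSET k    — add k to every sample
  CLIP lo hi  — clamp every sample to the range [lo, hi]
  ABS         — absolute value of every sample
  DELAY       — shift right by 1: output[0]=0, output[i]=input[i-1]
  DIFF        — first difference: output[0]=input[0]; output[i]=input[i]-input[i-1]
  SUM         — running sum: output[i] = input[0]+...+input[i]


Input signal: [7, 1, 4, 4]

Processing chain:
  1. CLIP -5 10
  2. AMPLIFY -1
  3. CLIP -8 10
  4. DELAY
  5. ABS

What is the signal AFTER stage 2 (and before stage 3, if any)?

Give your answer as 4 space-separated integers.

Answer: -7 -1 -4 -4

Derivation:
Input: [7, 1, 4, 4]
Stage 1 (CLIP -5 10): clip(7,-5,10)=7, clip(1,-5,10)=1, clip(4,-5,10)=4, clip(4,-5,10)=4 -> [7, 1, 4, 4]
Stage 2 (AMPLIFY -1): 7*-1=-7, 1*-1=-1, 4*-1=-4, 4*-1=-4 -> [-7, -1, -4, -4]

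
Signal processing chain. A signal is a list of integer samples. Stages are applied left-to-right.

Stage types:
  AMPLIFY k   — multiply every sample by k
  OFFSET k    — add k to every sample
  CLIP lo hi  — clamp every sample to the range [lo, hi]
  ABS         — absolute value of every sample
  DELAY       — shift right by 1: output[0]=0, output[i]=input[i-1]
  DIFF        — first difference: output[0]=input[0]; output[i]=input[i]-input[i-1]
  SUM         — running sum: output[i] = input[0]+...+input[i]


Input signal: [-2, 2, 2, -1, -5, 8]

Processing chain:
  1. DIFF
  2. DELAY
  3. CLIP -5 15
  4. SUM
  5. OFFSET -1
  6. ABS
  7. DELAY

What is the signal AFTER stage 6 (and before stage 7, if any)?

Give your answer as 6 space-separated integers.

Input: [-2, 2, 2, -1, -5, 8]
Stage 1 (DIFF): s[0]=-2, 2--2=4, 2-2=0, -1-2=-3, -5--1=-4, 8--5=13 -> [-2, 4, 0, -3, -4, 13]
Stage 2 (DELAY): [0, -2, 4, 0, -3, -4] = [0, -2, 4, 0, -3, -4] -> [0, -2, 4, 0, -3, -4]
Stage 3 (CLIP -5 15): clip(0,-5,15)=0, clip(-2,-5,15)=-2, clip(4,-5,15)=4, clip(0,-5,15)=0, clip(-3,-5,15)=-3, clip(-4,-5,15)=-4 -> [0, -2, 4, 0, -3, -4]
Stage 4 (SUM): sum[0..0]=0, sum[0..1]=-2, sum[0..2]=2, sum[0..3]=2, sum[0..4]=-1, sum[0..5]=-5 -> [0, -2, 2, 2, -1, -5]
Stage 5 (OFFSET -1): 0+-1=-1, -2+-1=-3, 2+-1=1, 2+-1=1, -1+-1=-2, -5+-1=-6 -> [-1, -3, 1, 1, -2, -6]
Stage 6 (ABS): |-1|=1, |-3|=3, |1|=1, |1|=1, |-2|=2, |-6|=6 -> [1, 3, 1, 1, 2, 6]

Answer: 1 3 1 1 2 6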